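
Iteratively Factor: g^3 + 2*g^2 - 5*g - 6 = (g - 2)*(g^2 + 4*g + 3) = (g - 2)*(g + 3)*(g + 1)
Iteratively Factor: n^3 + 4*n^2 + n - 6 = (n - 1)*(n^2 + 5*n + 6) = (n - 1)*(n + 3)*(n + 2)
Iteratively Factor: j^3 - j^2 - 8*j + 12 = (j + 3)*(j^2 - 4*j + 4) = (j - 2)*(j + 3)*(j - 2)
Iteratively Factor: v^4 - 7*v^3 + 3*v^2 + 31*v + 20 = (v - 5)*(v^3 - 2*v^2 - 7*v - 4) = (v - 5)*(v - 4)*(v^2 + 2*v + 1) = (v - 5)*(v - 4)*(v + 1)*(v + 1)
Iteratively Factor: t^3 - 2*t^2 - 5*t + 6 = (t + 2)*(t^2 - 4*t + 3) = (t - 3)*(t + 2)*(t - 1)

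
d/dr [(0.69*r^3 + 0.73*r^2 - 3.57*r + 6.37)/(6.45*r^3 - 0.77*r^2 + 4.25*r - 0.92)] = (-5.2398*r^4 + 51.918*r^3 - 124.8103*r^2 + 8.4666*r - 23.7881)/(41.6025*r^6 - 9.933*r^5 + 55.4179*r^4 - 18.413*r^3 + 19.4793*r^2 - 7.82*r + 0.8464)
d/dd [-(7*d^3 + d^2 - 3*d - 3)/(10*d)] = (-14*d^3 - d^2 - 3)/(10*d^2)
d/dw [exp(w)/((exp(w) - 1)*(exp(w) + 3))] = (-exp(2*w) - 3)*exp(w)/(exp(4*w) + 4*exp(3*w) - 2*exp(2*w) - 12*exp(w) + 9)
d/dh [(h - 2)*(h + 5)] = 2*h + 3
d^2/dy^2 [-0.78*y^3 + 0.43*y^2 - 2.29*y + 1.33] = 0.86 - 4.68*y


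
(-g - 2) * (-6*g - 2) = 6*g^2 + 14*g + 4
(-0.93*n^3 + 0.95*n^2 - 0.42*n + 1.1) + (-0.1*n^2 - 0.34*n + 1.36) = -0.93*n^3 + 0.85*n^2 - 0.76*n + 2.46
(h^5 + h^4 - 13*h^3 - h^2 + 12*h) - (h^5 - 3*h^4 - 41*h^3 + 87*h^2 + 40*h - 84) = 4*h^4 + 28*h^3 - 88*h^2 - 28*h + 84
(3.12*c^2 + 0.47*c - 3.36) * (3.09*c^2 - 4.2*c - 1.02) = 9.6408*c^4 - 11.6517*c^3 - 15.5388*c^2 + 13.6326*c + 3.4272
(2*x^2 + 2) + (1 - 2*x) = 2*x^2 - 2*x + 3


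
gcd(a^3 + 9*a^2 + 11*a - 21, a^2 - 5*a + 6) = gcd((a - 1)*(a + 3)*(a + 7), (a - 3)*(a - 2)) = 1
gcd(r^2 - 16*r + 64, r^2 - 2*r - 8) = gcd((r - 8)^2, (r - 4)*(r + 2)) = 1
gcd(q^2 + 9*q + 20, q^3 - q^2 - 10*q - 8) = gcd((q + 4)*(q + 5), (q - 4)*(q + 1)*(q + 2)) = 1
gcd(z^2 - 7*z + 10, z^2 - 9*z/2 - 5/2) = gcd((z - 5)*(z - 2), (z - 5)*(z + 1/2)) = z - 5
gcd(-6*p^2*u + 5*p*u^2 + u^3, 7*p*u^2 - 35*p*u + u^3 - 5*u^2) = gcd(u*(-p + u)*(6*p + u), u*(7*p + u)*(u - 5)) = u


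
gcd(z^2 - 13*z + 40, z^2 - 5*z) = z - 5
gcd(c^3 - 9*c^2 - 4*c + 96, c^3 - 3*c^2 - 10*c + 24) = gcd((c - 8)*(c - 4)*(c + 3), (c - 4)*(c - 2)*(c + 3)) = c^2 - c - 12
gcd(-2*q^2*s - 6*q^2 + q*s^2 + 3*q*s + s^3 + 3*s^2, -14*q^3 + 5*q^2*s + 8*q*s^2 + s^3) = 2*q^2 - q*s - s^2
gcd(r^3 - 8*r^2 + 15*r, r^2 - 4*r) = r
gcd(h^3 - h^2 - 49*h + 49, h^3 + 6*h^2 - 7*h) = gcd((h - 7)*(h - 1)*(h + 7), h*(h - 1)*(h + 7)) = h^2 + 6*h - 7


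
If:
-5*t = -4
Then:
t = 4/5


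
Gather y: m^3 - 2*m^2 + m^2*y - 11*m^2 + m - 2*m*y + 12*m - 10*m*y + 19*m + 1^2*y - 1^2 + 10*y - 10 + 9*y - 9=m^3 - 13*m^2 + 32*m + y*(m^2 - 12*m + 20) - 20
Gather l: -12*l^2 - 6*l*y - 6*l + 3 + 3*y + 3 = -12*l^2 + l*(-6*y - 6) + 3*y + 6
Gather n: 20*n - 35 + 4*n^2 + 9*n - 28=4*n^2 + 29*n - 63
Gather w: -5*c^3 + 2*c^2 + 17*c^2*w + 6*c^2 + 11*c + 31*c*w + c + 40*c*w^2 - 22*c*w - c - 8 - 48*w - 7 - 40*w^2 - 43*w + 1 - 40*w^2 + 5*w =-5*c^3 + 8*c^2 + 11*c + w^2*(40*c - 80) + w*(17*c^2 + 9*c - 86) - 14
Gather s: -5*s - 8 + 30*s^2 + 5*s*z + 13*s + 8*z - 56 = 30*s^2 + s*(5*z + 8) + 8*z - 64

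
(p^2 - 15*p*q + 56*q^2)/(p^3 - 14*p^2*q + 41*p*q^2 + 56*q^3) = 1/(p + q)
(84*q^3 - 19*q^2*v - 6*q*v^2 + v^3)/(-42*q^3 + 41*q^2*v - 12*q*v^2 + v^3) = (-4*q - v)/(2*q - v)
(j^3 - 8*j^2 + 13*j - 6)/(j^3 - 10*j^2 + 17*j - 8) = (j - 6)/(j - 8)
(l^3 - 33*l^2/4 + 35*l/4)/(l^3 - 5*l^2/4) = (l - 7)/l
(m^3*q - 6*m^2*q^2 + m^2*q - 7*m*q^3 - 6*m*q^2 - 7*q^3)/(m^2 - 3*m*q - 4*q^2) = q*(-m^2 + 7*m*q - m + 7*q)/(-m + 4*q)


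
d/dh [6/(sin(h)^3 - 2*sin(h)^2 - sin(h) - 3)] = 6*(-3*sin(h)^2 + 4*sin(h) + 1)*cos(h)/(sin(h)*cos(h)^2 - 2*cos(h)^2 + 5)^2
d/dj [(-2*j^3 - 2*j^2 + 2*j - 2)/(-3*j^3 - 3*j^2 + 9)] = 2*(2*j^3 - 11*j^2 - 8*j + 3)/(3*(j^6 + 2*j^5 + j^4 - 6*j^3 - 6*j^2 + 9))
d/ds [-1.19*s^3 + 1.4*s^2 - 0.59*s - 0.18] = -3.57*s^2 + 2.8*s - 0.59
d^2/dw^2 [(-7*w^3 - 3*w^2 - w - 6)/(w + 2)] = 2*(-7*w^3 - 42*w^2 - 84*w - 16)/(w^3 + 6*w^2 + 12*w + 8)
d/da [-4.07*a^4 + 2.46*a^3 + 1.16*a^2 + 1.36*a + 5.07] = -16.28*a^3 + 7.38*a^2 + 2.32*a + 1.36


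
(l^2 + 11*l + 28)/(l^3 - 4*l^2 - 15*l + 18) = (l^2 + 11*l + 28)/(l^3 - 4*l^2 - 15*l + 18)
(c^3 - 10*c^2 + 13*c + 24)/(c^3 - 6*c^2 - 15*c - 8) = (c - 3)/(c + 1)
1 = 1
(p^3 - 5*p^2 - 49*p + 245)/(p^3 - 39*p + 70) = (p - 7)/(p - 2)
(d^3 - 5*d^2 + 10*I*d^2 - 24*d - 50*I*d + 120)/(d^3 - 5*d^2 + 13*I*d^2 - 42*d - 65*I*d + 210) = (d + 4*I)/(d + 7*I)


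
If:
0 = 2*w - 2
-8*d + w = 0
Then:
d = 1/8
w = 1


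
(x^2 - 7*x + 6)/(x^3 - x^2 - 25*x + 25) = (x - 6)/(x^2 - 25)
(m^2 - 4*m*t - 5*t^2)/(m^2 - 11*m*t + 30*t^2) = (-m - t)/(-m + 6*t)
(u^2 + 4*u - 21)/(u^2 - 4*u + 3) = (u + 7)/(u - 1)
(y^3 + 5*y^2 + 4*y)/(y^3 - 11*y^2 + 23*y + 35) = y*(y + 4)/(y^2 - 12*y + 35)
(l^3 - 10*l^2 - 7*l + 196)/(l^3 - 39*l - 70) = (l^2 - 3*l - 28)/(l^2 + 7*l + 10)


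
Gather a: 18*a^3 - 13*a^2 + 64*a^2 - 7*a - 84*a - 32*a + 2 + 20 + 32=18*a^3 + 51*a^2 - 123*a + 54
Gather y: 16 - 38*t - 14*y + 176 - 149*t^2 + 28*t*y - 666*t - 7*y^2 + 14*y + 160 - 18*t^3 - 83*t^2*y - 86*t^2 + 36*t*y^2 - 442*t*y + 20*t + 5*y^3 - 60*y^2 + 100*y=-18*t^3 - 235*t^2 - 684*t + 5*y^3 + y^2*(36*t - 67) + y*(-83*t^2 - 414*t + 100) + 352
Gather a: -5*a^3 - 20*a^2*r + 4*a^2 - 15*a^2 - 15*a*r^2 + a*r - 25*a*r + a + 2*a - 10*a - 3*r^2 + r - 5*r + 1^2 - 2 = -5*a^3 + a^2*(-20*r - 11) + a*(-15*r^2 - 24*r - 7) - 3*r^2 - 4*r - 1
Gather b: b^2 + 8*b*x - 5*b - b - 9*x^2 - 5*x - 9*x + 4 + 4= b^2 + b*(8*x - 6) - 9*x^2 - 14*x + 8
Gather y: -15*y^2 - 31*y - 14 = -15*y^2 - 31*y - 14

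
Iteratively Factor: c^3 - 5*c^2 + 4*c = (c)*(c^2 - 5*c + 4) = c*(c - 4)*(c - 1)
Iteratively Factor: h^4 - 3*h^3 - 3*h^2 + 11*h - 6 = (h - 3)*(h^3 - 3*h + 2) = (h - 3)*(h - 1)*(h^2 + h - 2) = (h - 3)*(h - 1)^2*(h + 2)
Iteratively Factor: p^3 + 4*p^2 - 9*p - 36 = (p - 3)*(p^2 + 7*p + 12) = (p - 3)*(p + 3)*(p + 4)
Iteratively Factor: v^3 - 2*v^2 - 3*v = (v + 1)*(v^2 - 3*v) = (v - 3)*(v + 1)*(v)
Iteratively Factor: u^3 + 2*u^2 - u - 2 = (u - 1)*(u^2 + 3*u + 2) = (u - 1)*(u + 2)*(u + 1)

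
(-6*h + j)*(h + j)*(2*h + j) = -12*h^3 - 16*h^2*j - 3*h*j^2 + j^3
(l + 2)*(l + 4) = l^2 + 6*l + 8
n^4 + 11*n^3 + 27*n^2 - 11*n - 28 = (n - 1)*(n + 1)*(n + 4)*(n + 7)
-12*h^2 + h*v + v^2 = (-3*h + v)*(4*h + v)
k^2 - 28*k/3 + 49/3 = (k - 7)*(k - 7/3)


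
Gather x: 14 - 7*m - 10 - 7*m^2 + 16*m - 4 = -7*m^2 + 9*m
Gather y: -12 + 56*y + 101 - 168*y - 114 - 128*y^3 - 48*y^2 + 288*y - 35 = -128*y^3 - 48*y^2 + 176*y - 60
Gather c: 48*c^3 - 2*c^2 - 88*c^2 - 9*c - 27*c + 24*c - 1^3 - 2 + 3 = 48*c^3 - 90*c^2 - 12*c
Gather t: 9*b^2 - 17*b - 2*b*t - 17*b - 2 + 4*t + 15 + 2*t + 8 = 9*b^2 - 34*b + t*(6 - 2*b) + 21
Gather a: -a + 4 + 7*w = -a + 7*w + 4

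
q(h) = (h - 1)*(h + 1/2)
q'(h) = 2*h - 1/2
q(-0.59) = 0.14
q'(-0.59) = -1.68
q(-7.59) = 60.90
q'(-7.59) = -15.68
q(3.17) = 7.96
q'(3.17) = 5.84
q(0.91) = -0.13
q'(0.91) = 1.32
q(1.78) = 1.78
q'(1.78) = 3.06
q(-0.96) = 0.90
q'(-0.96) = -2.42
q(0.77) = -0.29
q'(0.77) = 1.04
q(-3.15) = 11.00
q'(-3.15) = -6.80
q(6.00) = 32.50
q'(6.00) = 11.50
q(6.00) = 32.50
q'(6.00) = 11.50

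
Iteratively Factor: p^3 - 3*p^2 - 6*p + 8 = (p + 2)*(p^2 - 5*p + 4) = (p - 4)*(p + 2)*(p - 1)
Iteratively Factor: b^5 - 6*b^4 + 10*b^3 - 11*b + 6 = (b + 1)*(b^4 - 7*b^3 + 17*b^2 - 17*b + 6) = (b - 1)*(b + 1)*(b^3 - 6*b^2 + 11*b - 6) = (b - 2)*(b - 1)*(b + 1)*(b^2 - 4*b + 3) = (b - 3)*(b - 2)*(b - 1)*(b + 1)*(b - 1)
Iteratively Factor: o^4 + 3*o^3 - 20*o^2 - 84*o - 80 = (o + 2)*(o^3 + o^2 - 22*o - 40) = (o + 2)*(o + 4)*(o^2 - 3*o - 10) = (o + 2)^2*(o + 4)*(o - 5)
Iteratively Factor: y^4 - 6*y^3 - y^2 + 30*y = (y - 3)*(y^3 - 3*y^2 - 10*y) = y*(y - 3)*(y^2 - 3*y - 10) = y*(y - 5)*(y - 3)*(y + 2)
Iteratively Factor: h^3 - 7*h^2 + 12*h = (h - 3)*(h^2 - 4*h) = h*(h - 3)*(h - 4)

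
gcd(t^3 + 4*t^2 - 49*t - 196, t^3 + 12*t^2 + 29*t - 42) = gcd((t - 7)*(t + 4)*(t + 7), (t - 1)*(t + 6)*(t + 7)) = t + 7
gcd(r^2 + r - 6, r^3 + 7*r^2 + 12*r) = r + 3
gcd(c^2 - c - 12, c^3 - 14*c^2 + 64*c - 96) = c - 4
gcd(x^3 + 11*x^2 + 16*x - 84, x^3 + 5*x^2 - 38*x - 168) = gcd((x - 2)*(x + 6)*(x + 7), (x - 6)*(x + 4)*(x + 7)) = x + 7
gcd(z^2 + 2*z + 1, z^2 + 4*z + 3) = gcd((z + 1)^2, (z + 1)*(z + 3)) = z + 1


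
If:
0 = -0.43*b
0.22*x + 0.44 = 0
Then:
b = 0.00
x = -2.00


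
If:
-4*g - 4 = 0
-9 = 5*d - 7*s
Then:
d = 7*s/5 - 9/5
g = -1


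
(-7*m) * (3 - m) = 7*m^2 - 21*m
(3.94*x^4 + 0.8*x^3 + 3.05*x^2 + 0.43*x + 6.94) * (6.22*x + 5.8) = 24.5068*x^5 + 27.828*x^4 + 23.611*x^3 + 20.3646*x^2 + 45.6608*x + 40.252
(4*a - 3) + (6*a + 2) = 10*a - 1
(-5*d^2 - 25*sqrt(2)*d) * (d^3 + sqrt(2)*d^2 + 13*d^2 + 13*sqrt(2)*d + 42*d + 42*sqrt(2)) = -5*d^5 - 65*d^4 - 30*sqrt(2)*d^4 - 390*sqrt(2)*d^3 - 260*d^3 - 1260*sqrt(2)*d^2 - 650*d^2 - 2100*d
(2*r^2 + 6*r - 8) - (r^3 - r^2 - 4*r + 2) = -r^3 + 3*r^2 + 10*r - 10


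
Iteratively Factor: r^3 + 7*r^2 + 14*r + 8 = (r + 2)*(r^2 + 5*r + 4) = (r + 1)*(r + 2)*(r + 4)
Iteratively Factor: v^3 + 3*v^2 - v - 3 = (v + 3)*(v^2 - 1) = (v - 1)*(v + 3)*(v + 1)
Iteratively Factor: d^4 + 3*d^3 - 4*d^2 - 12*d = (d)*(d^3 + 3*d^2 - 4*d - 12) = d*(d + 3)*(d^2 - 4) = d*(d - 2)*(d + 3)*(d + 2)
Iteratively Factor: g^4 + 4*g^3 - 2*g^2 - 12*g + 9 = (g - 1)*(g^3 + 5*g^2 + 3*g - 9) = (g - 1)^2*(g^2 + 6*g + 9) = (g - 1)^2*(g + 3)*(g + 3)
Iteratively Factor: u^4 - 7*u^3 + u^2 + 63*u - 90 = (u - 3)*(u^3 - 4*u^2 - 11*u + 30) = (u - 5)*(u - 3)*(u^2 + u - 6) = (u - 5)*(u - 3)*(u - 2)*(u + 3)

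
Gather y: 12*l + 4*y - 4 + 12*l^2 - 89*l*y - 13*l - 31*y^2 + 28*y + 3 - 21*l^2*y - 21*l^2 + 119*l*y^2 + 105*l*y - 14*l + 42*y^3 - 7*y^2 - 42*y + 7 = -9*l^2 - 15*l + 42*y^3 + y^2*(119*l - 38) + y*(-21*l^2 + 16*l - 10) + 6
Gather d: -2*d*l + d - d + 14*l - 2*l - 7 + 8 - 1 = -2*d*l + 12*l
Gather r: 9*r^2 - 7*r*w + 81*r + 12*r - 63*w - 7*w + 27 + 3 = 9*r^2 + r*(93 - 7*w) - 70*w + 30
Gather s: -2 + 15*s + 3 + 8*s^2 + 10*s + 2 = 8*s^2 + 25*s + 3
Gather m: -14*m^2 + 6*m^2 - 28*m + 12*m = -8*m^2 - 16*m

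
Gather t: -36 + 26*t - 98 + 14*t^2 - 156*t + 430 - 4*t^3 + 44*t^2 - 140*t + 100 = -4*t^3 + 58*t^2 - 270*t + 396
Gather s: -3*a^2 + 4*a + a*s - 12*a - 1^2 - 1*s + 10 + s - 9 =-3*a^2 + a*s - 8*a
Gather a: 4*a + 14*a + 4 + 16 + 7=18*a + 27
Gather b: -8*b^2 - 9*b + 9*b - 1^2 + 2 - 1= -8*b^2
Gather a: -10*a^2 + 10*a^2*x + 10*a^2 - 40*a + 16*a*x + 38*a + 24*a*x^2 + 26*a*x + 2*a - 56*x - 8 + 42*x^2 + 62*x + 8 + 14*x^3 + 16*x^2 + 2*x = 10*a^2*x + a*(24*x^2 + 42*x) + 14*x^3 + 58*x^2 + 8*x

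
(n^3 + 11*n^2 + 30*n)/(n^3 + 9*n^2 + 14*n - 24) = n*(n + 5)/(n^2 + 3*n - 4)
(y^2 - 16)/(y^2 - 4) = (y^2 - 16)/(y^2 - 4)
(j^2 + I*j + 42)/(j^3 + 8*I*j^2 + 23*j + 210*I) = (j - 6*I)/(j^2 + I*j + 30)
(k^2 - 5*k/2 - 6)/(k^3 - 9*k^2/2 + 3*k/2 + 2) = (2*k + 3)/(2*k^2 - k - 1)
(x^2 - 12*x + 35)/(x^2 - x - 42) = (x - 5)/(x + 6)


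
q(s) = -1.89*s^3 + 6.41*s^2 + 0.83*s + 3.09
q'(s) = -5.67*s^2 + 12.82*s + 0.83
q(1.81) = 14.38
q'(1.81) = 5.46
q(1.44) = 11.93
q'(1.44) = 7.53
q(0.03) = 3.12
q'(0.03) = 1.21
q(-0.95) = 9.71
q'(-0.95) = -16.47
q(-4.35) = 276.34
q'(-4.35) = -162.23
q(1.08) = 9.08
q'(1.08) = 8.06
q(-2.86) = 97.36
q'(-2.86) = -82.21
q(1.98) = 15.19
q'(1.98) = 3.98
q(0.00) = 3.09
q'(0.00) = 0.83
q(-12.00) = 4182.09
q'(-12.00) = -969.49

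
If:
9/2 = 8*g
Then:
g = 9/16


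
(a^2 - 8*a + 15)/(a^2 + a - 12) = (a - 5)/(a + 4)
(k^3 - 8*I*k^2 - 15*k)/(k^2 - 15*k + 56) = k*(k^2 - 8*I*k - 15)/(k^2 - 15*k + 56)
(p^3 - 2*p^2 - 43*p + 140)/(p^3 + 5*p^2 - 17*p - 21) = (p^2 - 9*p + 20)/(p^2 - 2*p - 3)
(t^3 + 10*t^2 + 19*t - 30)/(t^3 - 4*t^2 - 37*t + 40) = (t + 6)/(t - 8)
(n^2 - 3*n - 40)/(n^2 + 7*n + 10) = (n - 8)/(n + 2)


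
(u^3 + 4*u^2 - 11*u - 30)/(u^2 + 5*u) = u - 1 - 6/u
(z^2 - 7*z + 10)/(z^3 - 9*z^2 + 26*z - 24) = (z - 5)/(z^2 - 7*z + 12)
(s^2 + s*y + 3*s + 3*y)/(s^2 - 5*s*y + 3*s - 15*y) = (-s - y)/(-s + 5*y)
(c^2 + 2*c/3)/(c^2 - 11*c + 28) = c*(3*c + 2)/(3*(c^2 - 11*c + 28))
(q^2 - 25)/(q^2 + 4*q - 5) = (q - 5)/(q - 1)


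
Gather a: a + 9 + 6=a + 15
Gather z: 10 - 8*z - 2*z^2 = -2*z^2 - 8*z + 10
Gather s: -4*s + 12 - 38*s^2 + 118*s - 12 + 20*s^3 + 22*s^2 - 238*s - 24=20*s^3 - 16*s^2 - 124*s - 24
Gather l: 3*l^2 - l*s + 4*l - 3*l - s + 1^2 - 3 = 3*l^2 + l*(1 - s) - s - 2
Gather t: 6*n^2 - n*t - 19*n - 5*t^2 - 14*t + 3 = 6*n^2 - 19*n - 5*t^2 + t*(-n - 14) + 3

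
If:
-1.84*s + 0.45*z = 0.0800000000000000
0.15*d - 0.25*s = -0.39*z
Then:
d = -2.19239130434783*z - 0.072463768115942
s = 0.244565217391304*z - 0.0434782608695652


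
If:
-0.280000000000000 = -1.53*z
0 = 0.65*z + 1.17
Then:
No Solution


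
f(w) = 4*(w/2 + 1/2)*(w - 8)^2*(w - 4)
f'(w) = 4*(w/2 + 1/2)*(w - 8)^2 + 4*(w/2 + 1/2)*(w - 4)*(2*w - 16) + 2*(w - 8)^2*(w - 4) = 8*w^3 - 114*w^2 + 432*w - 256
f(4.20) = 30.04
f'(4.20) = 140.14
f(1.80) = -473.58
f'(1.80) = 198.90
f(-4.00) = 6912.00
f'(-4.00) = -4320.00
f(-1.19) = 166.56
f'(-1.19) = -945.00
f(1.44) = -537.61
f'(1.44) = 153.58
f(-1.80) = 891.25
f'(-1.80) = -1449.62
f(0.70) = -597.91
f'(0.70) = -6.72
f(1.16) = -574.00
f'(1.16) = 104.21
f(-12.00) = 140800.00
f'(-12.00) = -35680.00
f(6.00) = 112.00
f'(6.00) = -40.00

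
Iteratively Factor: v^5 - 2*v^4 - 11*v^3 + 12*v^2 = (v + 3)*(v^4 - 5*v^3 + 4*v^2) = v*(v + 3)*(v^3 - 5*v^2 + 4*v) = v^2*(v + 3)*(v^2 - 5*v + 4) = v^2*(v - 4)*(v + 3)*(v - 1)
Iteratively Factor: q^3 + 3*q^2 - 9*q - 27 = (q + 3)*(q^2 - 9) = (q - 3)*(q + 3)*(q + 3)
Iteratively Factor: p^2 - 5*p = (p - 5)*(p)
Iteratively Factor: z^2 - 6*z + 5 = (z - 1)*(z - 5)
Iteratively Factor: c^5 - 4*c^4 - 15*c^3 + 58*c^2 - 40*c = (c)*(c^4 - 4*c^3 - 15*c^2 + 58*c - 40) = c*(c - 2)*(c^3 - 2*c^2 - 19*c + 20) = c*(c - 5)*(c - 2)*(c^2 + 3*c - 4) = c*(c - 5)*(c - 2)*(c + 4)*(c - 1)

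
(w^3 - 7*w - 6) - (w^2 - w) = w^3 - w^2 - 6*w - 6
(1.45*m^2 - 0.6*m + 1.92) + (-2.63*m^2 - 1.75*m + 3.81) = -1.18*m^2 - 2.35*m + 5.73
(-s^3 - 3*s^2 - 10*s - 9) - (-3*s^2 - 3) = -s^3 - 10*s - 6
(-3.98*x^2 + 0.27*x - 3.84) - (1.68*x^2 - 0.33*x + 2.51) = -5.66*x^2 + 0.6*x - 6.35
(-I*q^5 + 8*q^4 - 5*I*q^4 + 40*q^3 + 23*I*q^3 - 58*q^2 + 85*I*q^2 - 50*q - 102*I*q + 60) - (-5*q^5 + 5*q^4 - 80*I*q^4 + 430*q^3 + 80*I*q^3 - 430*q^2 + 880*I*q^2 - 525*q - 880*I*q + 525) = 5*q^5 - I*q^5 + 3*q^4 + 75*I*q^4 - 390*q^3 - 57*I*q^3 + 372*q^2 - 795*I*q^2 + 475*q + 778*I*q - 465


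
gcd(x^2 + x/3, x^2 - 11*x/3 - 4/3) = x + 1/3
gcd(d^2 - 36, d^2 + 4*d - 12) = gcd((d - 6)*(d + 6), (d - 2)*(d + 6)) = d + 6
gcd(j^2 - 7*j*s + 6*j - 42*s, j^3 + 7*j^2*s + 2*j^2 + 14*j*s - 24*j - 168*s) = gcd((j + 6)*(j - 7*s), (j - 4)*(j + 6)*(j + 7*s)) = j + 6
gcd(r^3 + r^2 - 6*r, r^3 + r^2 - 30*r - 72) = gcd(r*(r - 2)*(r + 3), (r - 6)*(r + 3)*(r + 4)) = r + 3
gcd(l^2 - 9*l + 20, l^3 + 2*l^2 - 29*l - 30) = l - 5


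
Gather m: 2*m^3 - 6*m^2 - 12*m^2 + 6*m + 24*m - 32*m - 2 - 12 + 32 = 2*m^3 - 18*m^2 - 2*m + 18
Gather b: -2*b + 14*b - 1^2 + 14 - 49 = 12*b - 36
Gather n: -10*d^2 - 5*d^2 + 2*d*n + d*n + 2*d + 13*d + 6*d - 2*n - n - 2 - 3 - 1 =-15*d^2 + 21*d + n*(3*d - 3) - 6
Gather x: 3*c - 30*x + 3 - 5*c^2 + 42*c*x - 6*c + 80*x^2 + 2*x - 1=-5*c^2 - 3*c + 80*x^2 + x*(42*c - 28) + 2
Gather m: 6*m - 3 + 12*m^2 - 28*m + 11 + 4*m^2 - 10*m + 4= 16*m^2 - 32*m + 12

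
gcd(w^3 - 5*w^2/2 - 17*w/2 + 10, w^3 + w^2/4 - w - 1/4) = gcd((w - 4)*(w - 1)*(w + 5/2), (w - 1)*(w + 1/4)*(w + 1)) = w - 1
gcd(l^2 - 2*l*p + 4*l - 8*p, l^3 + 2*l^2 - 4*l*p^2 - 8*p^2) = -l + 2*p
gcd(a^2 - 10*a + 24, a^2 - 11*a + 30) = a - 6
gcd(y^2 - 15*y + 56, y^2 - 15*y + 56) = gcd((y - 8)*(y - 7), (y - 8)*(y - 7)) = y^2 - 15*y + 56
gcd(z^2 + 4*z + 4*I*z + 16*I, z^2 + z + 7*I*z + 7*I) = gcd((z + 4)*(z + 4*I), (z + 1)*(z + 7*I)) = 1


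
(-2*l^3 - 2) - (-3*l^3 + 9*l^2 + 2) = l^3 - 9*l^2 - 4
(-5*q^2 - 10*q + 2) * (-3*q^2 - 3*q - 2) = 15*q^4 + 45*q^3 + 34*q^2 + 14*q - 4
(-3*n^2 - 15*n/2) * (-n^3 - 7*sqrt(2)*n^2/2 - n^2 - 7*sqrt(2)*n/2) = 3*n^5 + 21*n^4/2 + 21*sqrt(2)*n^4/2 + 15*n^3/2 + 147*sqrt(2)*n^3/4 + 105*sqrt(2)*n^2/4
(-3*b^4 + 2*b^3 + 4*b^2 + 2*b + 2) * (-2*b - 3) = 6*b^5 + 5*b^4 - 14*b^3 - 16*b^2 - 10*b - 6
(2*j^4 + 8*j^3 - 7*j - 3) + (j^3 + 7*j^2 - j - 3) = 2*j^4 + 9*j^3 + 7*j^2 - 8*j - 6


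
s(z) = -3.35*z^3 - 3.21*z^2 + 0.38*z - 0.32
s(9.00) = -2699.06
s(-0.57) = -0.96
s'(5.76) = -370.03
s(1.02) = -6.83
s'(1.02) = -16.62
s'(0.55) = -6.19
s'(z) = -10.05*z^2 - 6.42*z + 0.38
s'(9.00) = -871.45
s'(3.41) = -138.37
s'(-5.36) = -253.94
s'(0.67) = -8.43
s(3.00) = -118.52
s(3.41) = -169.18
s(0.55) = -1.64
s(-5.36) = 421.29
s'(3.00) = -109.33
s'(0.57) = -6.54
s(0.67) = -2.51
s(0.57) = -1.77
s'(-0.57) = 0.77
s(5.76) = -744.83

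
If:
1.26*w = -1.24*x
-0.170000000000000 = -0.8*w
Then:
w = 0.21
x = -0.22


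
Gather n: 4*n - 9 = 4*n - 9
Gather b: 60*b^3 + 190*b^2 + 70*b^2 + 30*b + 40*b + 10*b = 60*b^3 + 260*b^2 + 80*b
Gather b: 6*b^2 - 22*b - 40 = 6*b^2 - 22*b - 40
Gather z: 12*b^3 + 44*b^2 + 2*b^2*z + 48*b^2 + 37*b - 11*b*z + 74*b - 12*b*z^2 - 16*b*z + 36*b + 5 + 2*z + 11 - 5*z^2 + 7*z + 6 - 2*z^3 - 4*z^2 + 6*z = 12*b^3 + 92*b^2 + 147*b - 2*z^3 + z^2*(-12*b - 9) + z*(2*b^2 - 27*b + 15) + 22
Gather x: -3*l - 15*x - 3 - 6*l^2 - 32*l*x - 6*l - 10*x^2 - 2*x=-6*l^2 - 9*l - 10*x^2 + x*(-32*l - 17) - 3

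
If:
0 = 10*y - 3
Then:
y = 3/10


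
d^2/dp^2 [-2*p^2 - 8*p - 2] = -4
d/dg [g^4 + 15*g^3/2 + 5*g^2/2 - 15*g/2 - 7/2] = 4*g^3 + 45*g^2/2 + 5*g - 15/2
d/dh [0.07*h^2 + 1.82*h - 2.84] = 0.14*h + 1.82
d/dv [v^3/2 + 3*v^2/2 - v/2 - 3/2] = 3*v^2/2 + 3*v - 1/2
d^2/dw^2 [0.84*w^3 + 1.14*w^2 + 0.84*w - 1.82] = 5.04*w + 2.28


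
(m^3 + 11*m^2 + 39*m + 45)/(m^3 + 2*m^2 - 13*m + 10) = (m^2 + 6*m + 9)/(m^2 - 3*m + 2)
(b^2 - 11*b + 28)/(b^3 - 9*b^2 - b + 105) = (b - 4)/(b^2 - 2*b - 15)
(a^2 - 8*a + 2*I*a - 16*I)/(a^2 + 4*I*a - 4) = (a - 8)/(a + 2*I)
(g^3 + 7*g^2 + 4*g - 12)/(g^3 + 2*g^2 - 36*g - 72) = (g - 1)/(g - 6)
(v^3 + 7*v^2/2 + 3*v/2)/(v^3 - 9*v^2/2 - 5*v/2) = (v + 3)/(v - 5)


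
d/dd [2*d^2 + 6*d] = 4*d + 6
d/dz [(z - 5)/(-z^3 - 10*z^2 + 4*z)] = (-z*(z^2 + 10*z - 4) + (z - 5)*(3*z^2 + 20*z - 4))/(z^2*(z^2 + 10*z - 4)^2)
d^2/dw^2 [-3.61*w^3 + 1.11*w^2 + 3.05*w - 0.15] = 2.22 - 21.66*w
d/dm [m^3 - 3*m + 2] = 3*m^2 - 3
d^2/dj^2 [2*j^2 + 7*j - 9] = 4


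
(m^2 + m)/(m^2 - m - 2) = m/(m - 2)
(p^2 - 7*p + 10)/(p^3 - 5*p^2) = (p - 2)/p^2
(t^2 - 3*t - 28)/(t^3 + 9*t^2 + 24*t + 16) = (t - 7)/(t^2 + 5*t + 4)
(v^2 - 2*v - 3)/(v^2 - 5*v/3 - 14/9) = 9*(-v^2 + 2*v + 3)/(-9*v^2 + 15*v + 14)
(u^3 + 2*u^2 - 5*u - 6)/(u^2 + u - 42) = (u^3 + 2*u^2 - 5*u - 6)/(u^2 + u - 42)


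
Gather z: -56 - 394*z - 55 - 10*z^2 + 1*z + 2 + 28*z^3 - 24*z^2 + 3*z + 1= 28*z^3 - 34*z^2 - 390*z - 108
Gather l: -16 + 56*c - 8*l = 56*c - 8*l - 16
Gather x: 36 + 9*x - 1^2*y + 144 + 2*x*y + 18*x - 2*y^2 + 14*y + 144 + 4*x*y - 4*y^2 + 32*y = x*(6*y + 27) - 6*y^2 + 45*y + 324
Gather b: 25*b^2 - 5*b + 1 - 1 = 25*b^2 - 5*b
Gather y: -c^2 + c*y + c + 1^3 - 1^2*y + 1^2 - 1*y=-c^2 + c + y*(c - 2) + 2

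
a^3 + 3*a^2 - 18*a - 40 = (a - 4)*(a + 2)*(a + 5)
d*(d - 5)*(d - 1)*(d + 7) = d^4 + d^3 - 37*d^2 + 35*d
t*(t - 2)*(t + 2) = t^3 - 4*t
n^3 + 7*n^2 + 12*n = n*(n + 3)*(n + 4)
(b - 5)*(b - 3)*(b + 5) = b^3 - 3*b^2 - 25*b + 75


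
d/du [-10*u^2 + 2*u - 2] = 2 - 20*u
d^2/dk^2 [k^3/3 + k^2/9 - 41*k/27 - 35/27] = 2*k + 2/9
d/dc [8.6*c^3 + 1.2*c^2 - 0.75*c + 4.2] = 25.8*c^2 + 2.4*c - 0.75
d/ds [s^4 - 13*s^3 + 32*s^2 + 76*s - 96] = 4*s^3 - 39*s^2 + 64*s + 76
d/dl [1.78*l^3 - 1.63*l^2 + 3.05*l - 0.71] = 5.34*l^2 - 3.26*l + 3.05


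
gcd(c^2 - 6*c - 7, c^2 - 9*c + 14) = c - 7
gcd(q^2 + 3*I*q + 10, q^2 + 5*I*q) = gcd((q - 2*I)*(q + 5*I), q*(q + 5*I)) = q + 5*I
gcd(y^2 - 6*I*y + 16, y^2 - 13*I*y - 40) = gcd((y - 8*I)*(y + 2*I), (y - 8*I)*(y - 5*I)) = y - 8*I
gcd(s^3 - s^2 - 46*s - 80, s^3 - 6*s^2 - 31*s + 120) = s^2 - 3*s - 40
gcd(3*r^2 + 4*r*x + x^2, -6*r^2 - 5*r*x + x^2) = r + x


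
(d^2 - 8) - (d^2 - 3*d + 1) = 3*d - 9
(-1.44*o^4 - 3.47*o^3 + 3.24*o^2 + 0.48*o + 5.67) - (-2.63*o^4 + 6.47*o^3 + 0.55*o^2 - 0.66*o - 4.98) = 1.19*o^4 - 9.94*o^3 + 2.69*o^2 + 1.14*o + 10.65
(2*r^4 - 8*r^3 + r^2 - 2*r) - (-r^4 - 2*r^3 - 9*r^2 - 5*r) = 3*r^4 - 6*r^3 + 10*r^2 + 3*r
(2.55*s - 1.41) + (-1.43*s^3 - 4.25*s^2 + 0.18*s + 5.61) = -1.43*s^3 - 4.25*s^2 + 2.73*s + 4.2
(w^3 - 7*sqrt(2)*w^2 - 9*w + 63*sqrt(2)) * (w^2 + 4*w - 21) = w^5 - 7*sqrt(2)*w^4 + 4*w^4 - 28*sqrt(2)*w^3 - 30*w^3 - 36*w^2 + 210*sqrt(2)*w^2 + 189*w + 252*sqrt(2)*w - 1323*sqrt(2)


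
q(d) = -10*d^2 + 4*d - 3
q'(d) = 4 - 20*d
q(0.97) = -8.53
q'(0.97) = -15.40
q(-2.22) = -61.16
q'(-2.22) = 48.40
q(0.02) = -2.92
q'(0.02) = 3.60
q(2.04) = -36.46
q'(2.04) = -36.80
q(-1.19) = -21.92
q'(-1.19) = 27.80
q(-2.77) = -90.81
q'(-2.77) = 59.40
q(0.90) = -7.50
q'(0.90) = -14.00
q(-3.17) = -116.17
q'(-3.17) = 67.40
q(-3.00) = -105.00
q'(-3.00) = 64.00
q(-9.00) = -849.00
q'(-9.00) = 184.00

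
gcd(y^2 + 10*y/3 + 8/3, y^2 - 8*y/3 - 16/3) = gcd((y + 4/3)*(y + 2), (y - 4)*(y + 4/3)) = y + 4/3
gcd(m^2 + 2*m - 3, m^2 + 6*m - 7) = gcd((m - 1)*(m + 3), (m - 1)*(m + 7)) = m - 1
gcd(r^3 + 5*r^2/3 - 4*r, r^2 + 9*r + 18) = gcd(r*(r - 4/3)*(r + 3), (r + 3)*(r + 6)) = r + 3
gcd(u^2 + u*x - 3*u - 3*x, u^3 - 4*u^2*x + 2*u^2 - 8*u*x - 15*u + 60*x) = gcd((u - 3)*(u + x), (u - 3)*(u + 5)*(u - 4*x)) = u - 3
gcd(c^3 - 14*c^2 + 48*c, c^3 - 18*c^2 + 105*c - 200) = c - 8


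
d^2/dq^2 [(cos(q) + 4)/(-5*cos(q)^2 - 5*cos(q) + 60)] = (cos(q)^2 + 3*cos(q) - 2)/(5*(cos(q) - 3)^3)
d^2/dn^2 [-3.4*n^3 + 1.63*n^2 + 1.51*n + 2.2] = 3.26 - 20.4*n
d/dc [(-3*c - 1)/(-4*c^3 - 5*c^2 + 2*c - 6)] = (-24*c^3 - 27*c^2 - 10*c + 20)/(16*c^6 + 40*c^5 + 9*c^4 + 28*c^3 + 64*c^2 - 24*c + 36)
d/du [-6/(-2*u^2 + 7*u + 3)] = 6*(7 - 4*u)/(-2*u^2 + 7*u + 3)^2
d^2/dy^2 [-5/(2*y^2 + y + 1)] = 10*(4*y^2 + 2*y - (4*y + 1)^2 + 2)/(2*y^2 + y + 1)^3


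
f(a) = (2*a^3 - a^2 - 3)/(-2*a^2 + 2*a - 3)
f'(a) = (4*a - 2)*(2*a^3 - a^2 - 3)/(-2*a^2 + 2*a - 3)^2 + (6*a^2 - 2*a)/(-2*a^2 + 2*a - 3)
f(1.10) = 0.48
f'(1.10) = -1.93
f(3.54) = -3.49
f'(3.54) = -1.22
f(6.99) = -7.28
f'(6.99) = -1.04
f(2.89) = -2.65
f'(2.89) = -1.36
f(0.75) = 1.04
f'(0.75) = -1.11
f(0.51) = 1.20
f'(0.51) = -0.24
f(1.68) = -0.69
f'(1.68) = -1.95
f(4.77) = -4.91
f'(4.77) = -1.11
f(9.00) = -9.35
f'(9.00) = -1.02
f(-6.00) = 5.41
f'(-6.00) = -1.00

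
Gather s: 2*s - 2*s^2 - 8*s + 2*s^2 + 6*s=0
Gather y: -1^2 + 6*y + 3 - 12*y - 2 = -6*y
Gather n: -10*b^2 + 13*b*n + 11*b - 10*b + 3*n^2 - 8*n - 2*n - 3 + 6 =-10*b^2 + b + 3*n^2 + n*(13*b - 10) + 3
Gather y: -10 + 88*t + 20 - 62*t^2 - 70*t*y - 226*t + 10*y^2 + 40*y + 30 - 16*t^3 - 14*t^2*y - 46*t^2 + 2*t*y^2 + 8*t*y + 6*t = -16*t^3 - 108*t^2 - 132*t + y^2*(2*t + 10) + y*(-14*t^2 - 62*t + 40) + 40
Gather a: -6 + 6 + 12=12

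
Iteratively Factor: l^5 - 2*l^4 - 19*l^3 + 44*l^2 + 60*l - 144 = (l + 4)*(l^4 - 6*l^3 + 5*l^2 + 24*l - 36) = (l - 3)*(l + 4)*(l^3 - 3*l^2 - 4*l + 12) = (l - 3)*(l + 2)*(l + 4)*(l^2 - 5*l + 6) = (l - 3)^2*(l + 2)*(l + 4)*(l - 2)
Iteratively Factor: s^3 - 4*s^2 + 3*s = (s - 3)*(s^2 - s) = s*(s - 3)*(s - 1)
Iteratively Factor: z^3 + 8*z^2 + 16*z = (z + 4)*(z^2 + 4*z) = (z + 4)^2*(z)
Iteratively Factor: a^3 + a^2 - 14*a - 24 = (a + 3)*(a^2 - 2*a - 8) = (a - 4)*(a + 3)*(a + 2)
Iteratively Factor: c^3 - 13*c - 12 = (c + 1)*(c^2 - c - 12) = (c + 1)*(c + 3)*(c - 4)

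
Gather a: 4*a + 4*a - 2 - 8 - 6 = 8*a - 16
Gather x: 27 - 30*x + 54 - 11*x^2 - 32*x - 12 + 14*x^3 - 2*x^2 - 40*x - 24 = 14*x^3 - 13*x^2 - 102*x + 45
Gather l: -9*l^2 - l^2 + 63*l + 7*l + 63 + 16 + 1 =-10*l^2 + 70*l + 80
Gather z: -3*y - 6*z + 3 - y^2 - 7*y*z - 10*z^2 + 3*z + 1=-y^2 - 3*y - 10*z^2 + z*(-7*y - 3) + 4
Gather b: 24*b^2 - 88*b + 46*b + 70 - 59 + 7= 24*b^2 - 42*b + 18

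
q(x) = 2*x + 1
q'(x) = 2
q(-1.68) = -2.36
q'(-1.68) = 2.00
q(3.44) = 7.88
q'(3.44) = 2.00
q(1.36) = 3.72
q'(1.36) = 2.00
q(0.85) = 2.70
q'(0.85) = 2.00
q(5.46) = 11.92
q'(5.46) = 2.00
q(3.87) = 8.74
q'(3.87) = 2.00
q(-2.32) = -3.64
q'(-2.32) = 2.00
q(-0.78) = -0.56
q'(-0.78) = 2.00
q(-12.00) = -23.00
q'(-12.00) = 2.00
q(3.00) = 7.00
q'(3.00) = 2.00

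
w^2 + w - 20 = (w - 4)*(w + 5)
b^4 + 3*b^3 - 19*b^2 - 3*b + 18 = (b - 3)*(b - 1)*(b + 1)*(b + 6)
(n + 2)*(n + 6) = n^2 + 8*n + 12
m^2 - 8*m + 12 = (m - 6)*(m - 2)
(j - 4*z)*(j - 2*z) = j^2 - 6*j*z + 8*z^2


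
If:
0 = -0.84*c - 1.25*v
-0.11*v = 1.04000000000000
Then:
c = 14.07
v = -9.45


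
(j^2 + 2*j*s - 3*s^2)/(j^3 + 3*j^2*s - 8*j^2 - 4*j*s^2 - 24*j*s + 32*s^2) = (j + 3*s)/(j^2 + 4*j*s - 8*j - 32*s)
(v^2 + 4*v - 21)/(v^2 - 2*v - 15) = (-v^2 - 4*v + 21)/(-v^2 + 2*v + 15)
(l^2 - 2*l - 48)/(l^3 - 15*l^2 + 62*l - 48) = (l + 6)/(l^2 - 7*l + 6)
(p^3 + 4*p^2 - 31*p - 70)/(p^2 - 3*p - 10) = p + 7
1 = 1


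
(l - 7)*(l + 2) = l^2 - 5*l - 14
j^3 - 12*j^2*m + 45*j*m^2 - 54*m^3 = (j - 6*m)*(j - 3*m)^2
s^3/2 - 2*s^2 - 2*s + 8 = (s/2 + 1)*(s - 4)*(s - 2)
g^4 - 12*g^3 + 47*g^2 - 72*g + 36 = (g - 6)*(g - 3)*(g - 2)*(g - 1)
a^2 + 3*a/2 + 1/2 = (a + 1/2)*(a + 1)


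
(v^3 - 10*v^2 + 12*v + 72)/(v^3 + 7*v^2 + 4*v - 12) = (v^2 - 12*v + 36)/(v^2 + 5*v - 6)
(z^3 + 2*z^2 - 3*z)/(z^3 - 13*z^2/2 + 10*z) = 2*(z^2 + 2*z - 3)/(2*z^2 - 13*z + 20)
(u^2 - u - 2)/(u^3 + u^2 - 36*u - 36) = (u - 2)/(u^2 - 36)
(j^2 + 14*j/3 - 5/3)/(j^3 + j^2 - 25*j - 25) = (j - 1/3)/(j^2 - 4*j - 5)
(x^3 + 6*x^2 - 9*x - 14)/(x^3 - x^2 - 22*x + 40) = (x^2 + 8*x + 7)/(x^2 + x - 20)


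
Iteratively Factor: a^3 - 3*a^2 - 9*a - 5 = (a + 1)*(a^2 - 4*a - 5) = (a + 1)^2*(a - 5)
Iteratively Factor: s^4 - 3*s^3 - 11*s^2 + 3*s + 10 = (s - 5)*(s^3 + 2*s^2 - s - 2) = (s - 5)*(s + 1)*(s^2 + s - 2) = (s - 5)*(s - 1)*(s + 1)*(s + 2)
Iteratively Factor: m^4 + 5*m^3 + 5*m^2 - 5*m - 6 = (m + 3)*(m^3 + 2*m^2 - m - 2) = (m - 1)*(m + 3)*(m^2 + 3*m + 2) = (m - 1)*(m + 1)*(m + 3)*(m + 2)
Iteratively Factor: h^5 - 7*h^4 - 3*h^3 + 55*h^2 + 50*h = (h - 5)*(h^4 - 2*h^3 - 13*h^2 - 10*h) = (h - 5)^2*(h^3 + 3*h^2 + 2*h) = (h - 5)^2*(h + 1)*(h^2 + 2*h) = h*(h - 5)^2*(h + 1)*(h + 2)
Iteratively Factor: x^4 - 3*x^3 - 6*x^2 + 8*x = (x - 4)*(x^3 + x^2 - 2*x) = (x - 4)*(x - 1)*(x^2 + 2*x) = (x - 4)*(x - 1)*(x + 2)*(x)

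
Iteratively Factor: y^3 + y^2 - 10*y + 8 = (y - 2)*(y^2 + 3*y - 4) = (y - 2)*(y - 1)*(y + 4)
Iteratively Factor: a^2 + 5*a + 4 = (a + 4)*(a + 1)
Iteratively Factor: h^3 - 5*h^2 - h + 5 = (h - 1)*(h^2 - 4*h - 5) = (h - 5)*(h - 1)*(h + 1)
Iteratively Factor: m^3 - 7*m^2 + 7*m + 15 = (m - 3)*(m^2 - 4*m - 5) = (m - 3)*(m + 1)*(m - 5)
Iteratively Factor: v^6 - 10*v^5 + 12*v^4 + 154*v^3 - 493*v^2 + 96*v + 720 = (v + 4)*(v^5 - 14*v^4 + 68*v^3 - 118*v^2 - 21*v + 180) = (v + 1)*(v + 4)*(v^4 - 15*v^3 + 83*v^2 - 201*v + 180) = (v - 3)*(v + 1)*(v + 4)*(v^3 - 12*v^2 + 47*v - 60) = (v - 4)*(v - 3)*(v + 1)*(v + 4)*(v^2 - 8*v + 15) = (v - 4)*(v - 3)^2*(v + 1)*(v + 4)*(v - 5)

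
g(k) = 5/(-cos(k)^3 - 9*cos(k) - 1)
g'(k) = 5*(-3*sin(k)*cos(k)^2 - 9*sin(k))/(-cos(k)^3 - 9*cos(k) - 1)^2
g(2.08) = 1.43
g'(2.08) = -3.46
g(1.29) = -1.42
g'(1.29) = -3.59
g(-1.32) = -1.54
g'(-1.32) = 4.21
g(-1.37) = -1.78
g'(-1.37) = 5.69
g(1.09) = -0.95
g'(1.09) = -1.54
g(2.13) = 1.27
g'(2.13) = -2.71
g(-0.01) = -0.45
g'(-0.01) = 0.00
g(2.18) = 1.15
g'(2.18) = -2.18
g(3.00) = 0.56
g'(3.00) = -0.11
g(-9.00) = 0.63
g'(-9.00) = 0.37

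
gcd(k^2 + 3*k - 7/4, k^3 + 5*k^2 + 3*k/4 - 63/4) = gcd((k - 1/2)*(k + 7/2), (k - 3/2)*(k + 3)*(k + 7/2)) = k + 7/2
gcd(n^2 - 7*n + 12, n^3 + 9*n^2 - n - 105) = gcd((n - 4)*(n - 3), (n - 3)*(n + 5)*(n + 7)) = n - 3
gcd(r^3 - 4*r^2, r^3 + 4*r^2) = r^2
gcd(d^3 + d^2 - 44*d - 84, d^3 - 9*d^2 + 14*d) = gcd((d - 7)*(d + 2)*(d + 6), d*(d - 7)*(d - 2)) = d - 7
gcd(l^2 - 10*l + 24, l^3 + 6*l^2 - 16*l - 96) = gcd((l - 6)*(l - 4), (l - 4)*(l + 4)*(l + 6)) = l - 4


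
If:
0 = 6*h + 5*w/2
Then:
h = -5*w/12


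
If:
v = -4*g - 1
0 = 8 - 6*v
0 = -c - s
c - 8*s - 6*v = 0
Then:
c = 8/9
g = -7/12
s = -8/9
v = 4/3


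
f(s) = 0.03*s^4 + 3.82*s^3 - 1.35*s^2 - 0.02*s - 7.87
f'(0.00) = -0.02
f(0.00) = -7.87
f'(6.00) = 422.26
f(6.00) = 807.41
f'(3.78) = 160.00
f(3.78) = 185.21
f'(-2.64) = 84.77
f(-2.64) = -86.06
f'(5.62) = 368.06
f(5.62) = 657.37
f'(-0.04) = 0.11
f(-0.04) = -7.87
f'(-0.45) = 3.50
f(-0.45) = -8.48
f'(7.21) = 621.23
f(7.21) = 1434.63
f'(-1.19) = 19.22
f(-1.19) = -16.14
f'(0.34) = 0.39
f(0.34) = -7.88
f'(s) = 0.12*s^3 + 11.46*s^2 - 2.7*s - 0.02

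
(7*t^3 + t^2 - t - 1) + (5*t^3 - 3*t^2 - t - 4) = 12*t^3 - 2*t^2 - 2*t - 5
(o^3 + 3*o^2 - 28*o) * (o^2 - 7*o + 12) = o^5 - 4*o^4 - 37*o^3 + 232*o^2 - 336*o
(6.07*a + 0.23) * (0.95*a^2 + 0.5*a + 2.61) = 5.7665*a^3 + 3.2535*a^2 + 15.9577*a + 0.6003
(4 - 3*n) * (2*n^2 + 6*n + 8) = -6*n^3 - 10*n^2 + 32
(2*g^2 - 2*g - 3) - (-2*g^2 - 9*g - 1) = 4*g^2 + 7*g - 2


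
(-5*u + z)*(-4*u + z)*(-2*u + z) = -40*u^3 + 38*u^2*z - 11*u*z^2 + z^3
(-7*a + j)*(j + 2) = -7*a*j - 14*a + j^2 + 2*j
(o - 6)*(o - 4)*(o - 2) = o^3 - 12*o^2 + 44*o - 48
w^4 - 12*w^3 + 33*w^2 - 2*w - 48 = (w - 8)*(w - 3)*(w - 2)*(w + 1)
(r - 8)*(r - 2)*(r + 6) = r^3 - 4*r^2 - 44*r + 96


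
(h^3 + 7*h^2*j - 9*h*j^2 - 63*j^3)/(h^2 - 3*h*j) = h + 10*j + 21*j^2/h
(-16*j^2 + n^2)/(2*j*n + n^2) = (-16*j^2 + n^2)/(n*(2*j + n))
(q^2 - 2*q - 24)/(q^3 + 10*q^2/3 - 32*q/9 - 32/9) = 9*(q - 6)/(9*q^2 - 6*q - 8)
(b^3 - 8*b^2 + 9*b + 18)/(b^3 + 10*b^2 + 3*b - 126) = (b^2 - 5*b - 6)/(b^2 + 13*b + 42)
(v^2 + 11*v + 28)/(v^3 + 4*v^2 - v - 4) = (v + 7)/(v^2 - 1)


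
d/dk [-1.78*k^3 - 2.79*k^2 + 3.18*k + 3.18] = -5.34*k^2 - 5.58*k + 3.18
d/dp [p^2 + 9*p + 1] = 2*p + 9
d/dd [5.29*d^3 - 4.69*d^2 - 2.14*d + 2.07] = 15.87*d^2 - 9.38*d - 2.14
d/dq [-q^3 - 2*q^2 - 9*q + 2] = -3*q^2 - 4*q - 9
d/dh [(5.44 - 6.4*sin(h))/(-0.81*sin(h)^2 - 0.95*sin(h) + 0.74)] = (-5.184*sin(h)^2 + 8.8128*sin(h) + 0.432)*cos(h)/(0.6561*sin(h)^4 + 1.539*sin(h)^3 - 0.2963*sin(h)^2 - 1.406*sin(h) + 0.5476)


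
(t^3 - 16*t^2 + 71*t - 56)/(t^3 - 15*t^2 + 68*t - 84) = (t^2 - 9*t + 8)/(t^2 - 8*t + 12)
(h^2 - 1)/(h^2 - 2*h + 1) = (h + 1)/(h - 1)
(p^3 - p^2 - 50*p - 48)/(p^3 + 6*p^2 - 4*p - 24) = (p^2 - 7*p - 8)/(p^2 - 4)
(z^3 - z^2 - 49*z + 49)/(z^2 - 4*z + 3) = (z^2 - 49)/(z - 3)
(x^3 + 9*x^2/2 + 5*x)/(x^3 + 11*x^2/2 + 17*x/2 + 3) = x*(2*x + 5)/(2*x^2 + 7*x + 3)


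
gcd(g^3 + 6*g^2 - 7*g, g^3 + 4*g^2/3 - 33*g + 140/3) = g + 7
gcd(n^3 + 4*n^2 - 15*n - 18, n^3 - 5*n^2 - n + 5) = n + 1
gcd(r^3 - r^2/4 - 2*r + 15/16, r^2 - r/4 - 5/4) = r - 5/4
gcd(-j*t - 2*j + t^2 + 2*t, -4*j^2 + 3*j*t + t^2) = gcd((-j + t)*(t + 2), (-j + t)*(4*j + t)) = -j + t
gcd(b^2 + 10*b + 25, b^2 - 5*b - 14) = 1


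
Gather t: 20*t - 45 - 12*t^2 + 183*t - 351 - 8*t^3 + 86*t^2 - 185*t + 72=-8*t^3 + 74*t^2 + 18*t - 324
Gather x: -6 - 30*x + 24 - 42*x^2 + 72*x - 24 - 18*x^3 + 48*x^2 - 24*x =-18*x^3 + 6*x^2 + 18*x - 6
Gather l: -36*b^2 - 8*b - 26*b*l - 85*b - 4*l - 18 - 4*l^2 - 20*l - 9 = -36*b^2 - 93*b - 4*l^2 + l*(-26*b - 24) - 27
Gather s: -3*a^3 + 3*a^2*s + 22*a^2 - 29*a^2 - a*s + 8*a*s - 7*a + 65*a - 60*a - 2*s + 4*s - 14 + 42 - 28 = -3*a^3 - 7*a^2 - 2*a + s*(3*a^2 + 7*a + 2)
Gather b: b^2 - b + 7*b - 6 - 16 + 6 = b^2 + 6*b - 16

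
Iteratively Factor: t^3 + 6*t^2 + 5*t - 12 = (t + 4)*(t^2 + 2*t - 3) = (t + 3)*(t + 4)*(t - 1)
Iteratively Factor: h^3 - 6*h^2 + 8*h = (h - 2)*(h^2 - 4*h) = h*(h - 2)*(h - 4)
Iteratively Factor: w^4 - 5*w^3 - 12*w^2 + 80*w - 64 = (w - 1)*(w^3 - 4*w^2 - 16*w + 64) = (w - 4)*(w - 1)*(w^2 - 16) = (w - 4)^2*(w - 1)*(w + 4)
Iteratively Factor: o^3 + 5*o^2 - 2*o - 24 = (o - 2)*(o^2 + 7*o + 12) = (o - 2)*(o + 3)*(o + 4)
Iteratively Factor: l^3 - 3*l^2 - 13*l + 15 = (l - 5)*(l^2 + 2*l - 3) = (l - 5)*(l + 3)*(l - 1)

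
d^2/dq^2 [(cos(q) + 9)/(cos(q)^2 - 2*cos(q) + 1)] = (-71*cos(q)/4 - 20*cos(2*q) - cos(3*q)/4 + 38)/(cos(q) - 1)^4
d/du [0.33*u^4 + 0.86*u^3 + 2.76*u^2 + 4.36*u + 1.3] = 1.32*u^3 + 2.58*u^2 + 5.52*u + 4.36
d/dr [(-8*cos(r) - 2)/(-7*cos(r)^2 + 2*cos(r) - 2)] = 4*(14*cos(r)^2 + 7*cos(r) - 5)*sin(r)/(7*sin(r)^2 + 2*cos(r) - 9)^2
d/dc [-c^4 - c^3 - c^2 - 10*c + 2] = -4*c^3 - 3*c^2 - 2*c - 10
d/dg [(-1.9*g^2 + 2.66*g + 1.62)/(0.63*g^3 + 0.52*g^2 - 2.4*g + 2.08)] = (1.197*g^4 - 3.3516*g^3 + 0.114999999999998*g^2 - 9.5888*g + 9.4208)/(0.3969*g^6 + 0.6552*g^5 - 2.7536*g^4 + 0.1248*g^3 + 7.9232*g^2 - 9.984*g + 4.3264)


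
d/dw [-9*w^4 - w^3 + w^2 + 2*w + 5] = -36*w^3 - 3*w^2 + 2*w + 2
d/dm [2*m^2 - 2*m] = 4*m - 2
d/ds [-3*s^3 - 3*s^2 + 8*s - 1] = -9*s^2 - 6*s + 8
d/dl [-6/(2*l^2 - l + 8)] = 6*(4*l - 1)/(2*l^2 - l + 8)^2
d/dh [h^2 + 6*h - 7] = 2*h + 6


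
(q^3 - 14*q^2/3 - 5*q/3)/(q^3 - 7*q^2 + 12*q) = (3*q^2 - 14*q - 5)/(3*(q^2 - 7*q + 12))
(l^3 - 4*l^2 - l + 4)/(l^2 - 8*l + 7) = (l^2 - 3*l - 4)/(l - 7)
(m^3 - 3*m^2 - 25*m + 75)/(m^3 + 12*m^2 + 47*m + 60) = (m^2 - 8*m + 15)/(m^2 + 7*m + 12)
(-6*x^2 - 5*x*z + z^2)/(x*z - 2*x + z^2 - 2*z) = (-6*x + z)/(z - 2)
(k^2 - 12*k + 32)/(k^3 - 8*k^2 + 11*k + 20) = (k - 8)/(k^2 - 4*k - 5)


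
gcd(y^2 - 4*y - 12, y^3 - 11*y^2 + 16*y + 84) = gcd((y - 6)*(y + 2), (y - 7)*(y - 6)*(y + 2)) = y^2 - 4*y - 12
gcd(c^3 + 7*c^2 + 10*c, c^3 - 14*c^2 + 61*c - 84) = 1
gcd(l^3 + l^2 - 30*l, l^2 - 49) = 1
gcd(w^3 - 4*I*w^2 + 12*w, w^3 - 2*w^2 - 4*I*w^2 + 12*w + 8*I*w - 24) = w^2 - 4*I*w + 12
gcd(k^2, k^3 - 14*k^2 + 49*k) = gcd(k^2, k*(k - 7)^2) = k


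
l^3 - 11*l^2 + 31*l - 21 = (l - 7)*(l - 3)*(l - 1)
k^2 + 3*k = k*(k + 3)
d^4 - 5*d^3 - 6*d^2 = d^2*(d - 6)*(d + 1)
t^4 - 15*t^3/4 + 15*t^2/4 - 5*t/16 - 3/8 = (t - 2)*(t - 3/2)*(t - 1/2)*(t + 1/4)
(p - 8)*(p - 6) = p^2 - 14*p + 48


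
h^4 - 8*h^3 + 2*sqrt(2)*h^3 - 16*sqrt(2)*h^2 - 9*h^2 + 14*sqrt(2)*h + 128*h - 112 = (h - 7)*(h - 1)*(h - 2*sqrt(2))*(h + 4*sqrt(2))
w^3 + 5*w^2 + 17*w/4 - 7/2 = (w - 1/2)*(w + 2)*(w + 7/2)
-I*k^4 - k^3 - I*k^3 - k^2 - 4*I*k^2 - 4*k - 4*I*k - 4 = (k - 2*I)*(k - I)*(k + 2*I)*(-I*k - I)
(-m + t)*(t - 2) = -m*t + 2*m + t^2 - 2*t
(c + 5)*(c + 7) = c^2 + 12*c + 35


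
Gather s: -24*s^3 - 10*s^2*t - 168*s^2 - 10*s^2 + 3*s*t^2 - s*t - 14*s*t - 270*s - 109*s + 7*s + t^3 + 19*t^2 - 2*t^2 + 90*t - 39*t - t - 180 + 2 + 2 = -24*s^3 + s^2*(-10*t - 178) + s*(3*t^2 - 15*t - 372) + t^3 + 17*t^2 + 50*t - 176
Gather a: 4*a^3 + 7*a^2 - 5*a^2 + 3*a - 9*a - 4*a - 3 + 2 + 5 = 4*a^3 + 2*a^2 - 10*a + 4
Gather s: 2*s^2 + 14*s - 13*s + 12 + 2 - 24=2*s^2 + s - 10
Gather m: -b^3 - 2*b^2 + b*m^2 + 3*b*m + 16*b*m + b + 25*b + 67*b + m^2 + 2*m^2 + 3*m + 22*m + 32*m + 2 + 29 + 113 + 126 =-b^3 - 2*b^2 + 93*b + m^2*(b + 3) + m*(19*b + 57) + 270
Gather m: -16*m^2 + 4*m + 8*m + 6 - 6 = -16*m^2 + 12*m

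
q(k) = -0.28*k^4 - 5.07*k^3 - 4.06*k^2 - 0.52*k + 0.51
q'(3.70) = -295.52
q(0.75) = -4.39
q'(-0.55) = -0.47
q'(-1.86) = -30.83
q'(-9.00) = -342.97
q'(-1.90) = -32.32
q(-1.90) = 17.97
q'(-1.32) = -13.73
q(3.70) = -366.28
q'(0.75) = -15.64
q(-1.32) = 4.93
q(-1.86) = 16.70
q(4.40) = -617.21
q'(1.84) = -73.93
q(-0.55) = 0.39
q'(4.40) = -426.12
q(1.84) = -48.99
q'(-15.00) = 479.03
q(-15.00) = 2031.06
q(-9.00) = 1535.28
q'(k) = -1.12*k^3 - 15.21*k^2 - 8.12*k - 0.52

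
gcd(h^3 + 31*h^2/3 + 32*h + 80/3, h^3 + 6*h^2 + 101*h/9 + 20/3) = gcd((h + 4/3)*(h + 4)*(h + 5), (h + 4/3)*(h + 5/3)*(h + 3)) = h + 4/3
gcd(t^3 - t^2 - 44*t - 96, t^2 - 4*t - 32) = t^2 - 4*t - 32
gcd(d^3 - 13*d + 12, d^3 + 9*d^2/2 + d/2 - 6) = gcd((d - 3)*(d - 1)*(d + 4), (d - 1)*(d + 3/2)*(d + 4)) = d^2 + 3*d - 4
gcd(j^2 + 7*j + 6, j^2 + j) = j + 1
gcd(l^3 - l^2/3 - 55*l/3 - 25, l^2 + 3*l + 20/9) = l + 5/3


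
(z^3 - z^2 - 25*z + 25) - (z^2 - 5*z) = z^3 - 2*z^2 - 20*z + 25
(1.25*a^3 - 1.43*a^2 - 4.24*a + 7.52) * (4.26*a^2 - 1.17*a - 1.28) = 5.325*a^5 - 7.5543*a^4 - 17.9893*a^3 + 38.8264*a^2 - 3.3712*a - 9.6256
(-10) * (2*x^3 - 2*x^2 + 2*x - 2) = -20*x^3 + 20*x^2 - 20*x + 20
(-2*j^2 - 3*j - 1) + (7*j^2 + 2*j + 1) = 5*j^2 - j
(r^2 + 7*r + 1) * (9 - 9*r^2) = -9*r^4 - 63*r^3 + 63*r + 9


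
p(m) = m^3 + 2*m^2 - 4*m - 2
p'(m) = 3*m^2 + 4*m - 4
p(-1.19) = 3.91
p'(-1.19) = -4.51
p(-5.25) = -70.58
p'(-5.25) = 57.69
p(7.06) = 421.34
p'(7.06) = 173.77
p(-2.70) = 3.70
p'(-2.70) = 7.07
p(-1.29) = 4.34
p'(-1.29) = -4.17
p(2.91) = 27.94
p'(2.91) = 33.04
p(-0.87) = 2.34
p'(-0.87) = -5.21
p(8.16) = 641.87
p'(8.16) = 228.40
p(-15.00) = -2867.00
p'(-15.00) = 611.00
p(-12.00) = -1394.00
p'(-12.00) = 380.00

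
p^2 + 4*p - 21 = (p - 3)*(p + 7)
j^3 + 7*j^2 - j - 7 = (j - 1)*(j + 1)*(j + 7)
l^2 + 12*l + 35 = (l + 5)*(l + 7)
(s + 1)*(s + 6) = s^2 + 7*s + 6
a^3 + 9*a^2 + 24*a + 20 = (a + 2)^2*(a + 5)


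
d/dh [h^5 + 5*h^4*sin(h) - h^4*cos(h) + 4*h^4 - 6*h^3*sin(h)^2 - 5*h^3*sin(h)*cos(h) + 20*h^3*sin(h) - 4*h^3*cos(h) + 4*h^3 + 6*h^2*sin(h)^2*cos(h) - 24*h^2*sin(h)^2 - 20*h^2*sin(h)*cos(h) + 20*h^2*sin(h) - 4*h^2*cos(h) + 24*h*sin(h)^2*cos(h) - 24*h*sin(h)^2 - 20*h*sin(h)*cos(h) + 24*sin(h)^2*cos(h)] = h^4*sin(h) + 5*h^4*cos(h) + 5*h^4 + 24*h^3*sin(h) - 6*h^3*sin(2*h) + 16*h^3*cos(h) - 5*h^3*cos(2*h) + 16*h^3 + 125*h^2*sin(h)/2 - 63*h^2*sin(2*h)/2 + 9*h^2*sin(3*h)/2 + 8*h^2*cos(h) - 11*h^2*cos(2*h) + 3*h^2 + 34*h*sin(h) - 44*h*sin(2*h) + 18*h*sin(3*h) - 5*h*cos(h) + 4*h*cos(2*h) - 3*h*cos(3*h) - 24*h - 6*sin(h) - 10*sin(2*h) + 18*sin(3*h) + 6*cos(h) + 12*cos(2*h) - 6*cos(3*h) - 12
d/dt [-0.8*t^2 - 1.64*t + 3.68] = -1.6*t - 1.64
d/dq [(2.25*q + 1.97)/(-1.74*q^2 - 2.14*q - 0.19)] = (3.915*q^2 + 6.8556*q + 3.7883)/(3.0276*q^4 + 7.4472*q^3 + 5.2408*q^2 + 0.8132*q + 0.0361)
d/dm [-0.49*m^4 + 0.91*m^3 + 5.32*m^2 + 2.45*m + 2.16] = -1.96*m^3 + 2.73*m^2 + 10.64*m + 2.45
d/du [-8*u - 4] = -8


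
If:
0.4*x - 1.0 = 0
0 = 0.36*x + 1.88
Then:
No Solution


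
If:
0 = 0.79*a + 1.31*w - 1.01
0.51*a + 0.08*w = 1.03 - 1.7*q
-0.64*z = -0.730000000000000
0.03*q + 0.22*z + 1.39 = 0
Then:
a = 203.47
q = -54.70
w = -121.93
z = 1.14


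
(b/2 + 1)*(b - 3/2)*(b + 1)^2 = b^4/2 + 5*b^3/4 - b^2/2 - 11*b/4 - 3/2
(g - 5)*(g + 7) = g^2 + 2*g - 35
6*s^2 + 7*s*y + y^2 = (s + y)*(6*s + y)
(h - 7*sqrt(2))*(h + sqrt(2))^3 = h^4 - 4*sqrt(2)*h^3 - 36*h^2 - 40*sqrt(2)*h - 28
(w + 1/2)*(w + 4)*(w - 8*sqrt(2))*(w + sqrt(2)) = w^4 - 7*sqrt(2)*w^3 + 9*w^3/2 - 63*sqrt(2)*w^2/2 - 14*w^2 - 72*w - 14*sqrt(2)*w - 32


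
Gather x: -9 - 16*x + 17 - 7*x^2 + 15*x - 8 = -7*x^2 - x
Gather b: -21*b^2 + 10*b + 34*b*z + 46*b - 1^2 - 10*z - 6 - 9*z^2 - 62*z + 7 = -21*b^2 + b*(34*z + 56) - 9*z^2 - 72*z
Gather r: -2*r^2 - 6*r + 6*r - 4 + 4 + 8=8 - 2*r^2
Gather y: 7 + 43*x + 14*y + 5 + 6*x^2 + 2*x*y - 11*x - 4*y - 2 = 6*x^2 + 32*x + y*(2*x + 10) + 10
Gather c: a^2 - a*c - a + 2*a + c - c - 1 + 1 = a^2 - a*c + a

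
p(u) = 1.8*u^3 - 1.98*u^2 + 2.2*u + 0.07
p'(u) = 5.4*u^2 - 3.96*u + 2.2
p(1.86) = 8.89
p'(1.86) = 13.52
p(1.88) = 9.17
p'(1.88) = 13.84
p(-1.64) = -16.80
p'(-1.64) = 23.22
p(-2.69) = -55.21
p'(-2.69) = 51.93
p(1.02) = 2.16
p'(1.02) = 3.78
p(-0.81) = -3.97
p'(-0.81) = 8.95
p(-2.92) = -68.05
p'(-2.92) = 59.81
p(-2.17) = -32.42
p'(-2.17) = 36.22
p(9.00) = 1171.69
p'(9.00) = 403.96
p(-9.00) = -1492.31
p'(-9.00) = 475.24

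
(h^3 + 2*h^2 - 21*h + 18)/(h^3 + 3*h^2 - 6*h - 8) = (h^3 + 2*h^2 - 21*h + 18)/(h^3 + 3*h^2 - 6*h - 8)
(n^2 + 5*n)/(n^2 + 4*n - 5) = n/(n - 1)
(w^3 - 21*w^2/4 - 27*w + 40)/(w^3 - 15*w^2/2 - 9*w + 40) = (4*w^2 + 11*w - 20)/(2*(2*w^2 + w - 10))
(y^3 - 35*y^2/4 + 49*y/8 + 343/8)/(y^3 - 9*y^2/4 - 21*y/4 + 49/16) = 2*(y - 7)/(2*y - 1)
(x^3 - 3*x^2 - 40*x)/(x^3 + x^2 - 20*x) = (x - 8)/(x - 4)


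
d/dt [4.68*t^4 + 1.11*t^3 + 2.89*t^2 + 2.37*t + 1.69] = 18.72*t^3 + 3.33*t^2 + 5.78*t + 2.37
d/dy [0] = 0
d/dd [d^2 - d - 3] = 2*d - 1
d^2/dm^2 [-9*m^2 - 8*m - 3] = -18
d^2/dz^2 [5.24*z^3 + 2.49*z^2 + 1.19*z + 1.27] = 31.44*z + 4.98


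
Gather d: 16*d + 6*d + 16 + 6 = 22*d + 22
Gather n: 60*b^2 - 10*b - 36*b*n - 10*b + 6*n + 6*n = 60*b^2 - 20*b + n*(12 - 36*b)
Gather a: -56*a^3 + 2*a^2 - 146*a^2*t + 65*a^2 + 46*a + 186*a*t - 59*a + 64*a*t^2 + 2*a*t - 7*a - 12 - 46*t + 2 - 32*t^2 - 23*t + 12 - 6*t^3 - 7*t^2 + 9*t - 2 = -56*a^3 + a^2*(67 - 146*t) + a*(64*t^2 + 188*t - 20) - 6*t^3 - 39*t^2 - 60*t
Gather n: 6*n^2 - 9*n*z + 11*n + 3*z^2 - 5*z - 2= 6*n^2 + n*(11 - 9*z) + 3*z^2 - 5*z - 2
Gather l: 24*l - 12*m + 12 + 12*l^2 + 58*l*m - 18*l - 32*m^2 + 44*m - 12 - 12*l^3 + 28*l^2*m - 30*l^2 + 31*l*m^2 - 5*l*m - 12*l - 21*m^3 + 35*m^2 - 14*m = -12*l^3 + l^2*(28*m - 18) + l*(31*m^2 + 53*m - 6) - 21*m^3 + 3*m^2 + 18*m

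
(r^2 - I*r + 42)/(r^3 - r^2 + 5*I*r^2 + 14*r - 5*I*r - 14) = (r^2 - I*r + 42)/(r^3 + r^2*(-1 + 5*I) + r*(14 - 5*I) - 14)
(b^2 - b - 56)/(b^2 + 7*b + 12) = (b^2 - b - 56)/(b^2 + 7*b + 12)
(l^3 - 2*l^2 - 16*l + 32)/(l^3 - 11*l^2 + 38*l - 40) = (l + 4)/(l - 5)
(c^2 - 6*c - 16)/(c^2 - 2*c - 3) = (-c^2 + 6*c + 16)/(-c^2 + 2*c + 3)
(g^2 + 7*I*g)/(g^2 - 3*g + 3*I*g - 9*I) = g*(g + 7*I)/(g^2 + 3*g*(-1 + I) - 9*I)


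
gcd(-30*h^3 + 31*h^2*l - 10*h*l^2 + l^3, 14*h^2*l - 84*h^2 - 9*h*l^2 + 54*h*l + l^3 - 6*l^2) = 2*h - l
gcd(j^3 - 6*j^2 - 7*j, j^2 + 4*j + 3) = j + 1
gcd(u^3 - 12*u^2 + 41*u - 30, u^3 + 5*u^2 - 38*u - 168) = u - 6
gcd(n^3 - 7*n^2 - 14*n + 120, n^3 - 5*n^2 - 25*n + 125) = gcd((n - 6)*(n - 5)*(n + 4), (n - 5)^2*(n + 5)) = n - 5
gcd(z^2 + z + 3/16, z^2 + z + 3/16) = z^2 + z + 3/16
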